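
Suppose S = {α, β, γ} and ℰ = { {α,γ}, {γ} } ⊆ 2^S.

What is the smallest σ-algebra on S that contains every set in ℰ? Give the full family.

Answer: σ(ℰ) = { {}, {α}, {β}, {γ}, {α,β}, {α,γ}, {β,γ}, S }

Check:
Begin from { {}, {γ}, {α,γ}, S } (that is, ℰ plus ∅ and S).
Iteration 1. New:
  {β}  = complement {α,γ}
  {α,β}  = complement {γ}
  [6 total]
Iteration 2. New:
  {β,γ}  = {γ} ∪ {β}
  [7 total]
Iteration 3: 1 new —
  {α}  = complement {β,γ}
  [8 total]
Iteration 4: closed — nothing new.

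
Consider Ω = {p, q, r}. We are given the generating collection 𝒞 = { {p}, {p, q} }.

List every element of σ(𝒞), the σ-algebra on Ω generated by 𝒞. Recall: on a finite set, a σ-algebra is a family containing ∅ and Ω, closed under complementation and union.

Begin from { {}, {p}, {p, q}, Ω } (that is, 𝒞 plus ∅ and Ω).
Iteration 1: 2 new —
  {r}  = {p, q}ᶜ
  {q, r}  = {p}ᶜ
  (now 6)
Iteration 2. New:
  {p, r}  = {r} ∪ {p}
  (now 7)
Iteration 3 adds 1:
  {q}  = {p, r}ᶜ
  (now 8)
Iteration 4: already closed under ᶜ and ∪.

Hence σ(𝒞) has 8 members: { {}, {p}, {q}, {r}, {p, q}, {p, r}, {q, r}, Ω }.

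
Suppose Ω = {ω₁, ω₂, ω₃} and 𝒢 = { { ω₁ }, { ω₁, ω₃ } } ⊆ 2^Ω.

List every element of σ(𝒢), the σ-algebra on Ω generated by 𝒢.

Seed the family with 𝒢 together with ∅ and Ω: { ∅, { ω₁ }, { ω₁, ω₃ }, Ω }.
Iteration 1 (2 new):
  { ω₂ }  = ᶜ of { ω₁, ω₃ }
  { ω₂, ω₃ }  = ᶜ of { ω₁ }
  (now 6)
Iteration 2: 1 new —
  { ω₁, ω₂ }  = { ω₂ } ∪ { ω₁ }
  (now 7)
Iteration 3. New:
  { ω₃ }  = ᶜ of { ω₁, ω₂ }
  (now 8)
After Iteration 4 the family is unchanged; done.

Hence σ(𝒢) has 8 members: { ∅, { ω₁ }, { ω₂ }, { ω₃ }, { ω₁, ω₂ }, { ω₁, ω₃ }, { ω₂, ω₃ }, Ω }.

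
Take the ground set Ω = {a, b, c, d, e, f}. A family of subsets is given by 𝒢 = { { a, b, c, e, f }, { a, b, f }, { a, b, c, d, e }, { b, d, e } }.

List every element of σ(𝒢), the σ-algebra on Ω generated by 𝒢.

σ(𝒢) = { {  }, { a }, { b }, { c }, { d }, { e }, { f }, { a, b }, { a, c }, { a, d }, { a, e }, { a, f }, { b, c }, { b, d }, { b, e }, { b, f }, { c, d }, { c, e }, { c, f }, { d, e }, { d, f }, { e, f }, { a, b, c }, { a, b, d }, { a, b, e }, { a, b, f }, { a, c, d }, { a, c, e }, { a, c, f }, { a, d, e }, { a, d, f }, { a, e, f }, { b, c, d }, { b, c, e }, { b, c, f }, { b, d, e }, { b, d, f }, { b, e, f }, { c, d, e }, { c, d, f }, { c, e, f }, { d, e, f }, { a, b, c, d }, { a, b, c, e }, { a, b, c, f }, { a, b, d, e }, { a, b, d, f }, { a, b, e, f }, { a, c, d, e }, { a, c, d, f }, { a, c, e, f }, { a, d, e, f }, { b, c, d, e }, { b, c, d, f }, { b, c, e, f }, { b, d, e, f }, { c, d, e, f }, { a, b, c, d, e }, { a, b, c, d, f }, { a, b, c, e, f }, { a, b, d, e, f }, { a, c, d, e, f }, { b, c, d, e, f }, Ω }

Check:
Seed the family with 𝒢 together with ∅ and Ω: { {  }, { a, b, f }, { b, d, e }, { a, b, c, d, e }, { a, b, c, e, f }, Ω }.
Round 1 adds 5:
  { d }  = ᶜ of { a, b, c, e, f }
  { f }  = ᶜ of { a, b, c, d, e }
  { a, c, f }  = ᶜ of { b, d, e }
  { c, d, e }  = ᶜ of { a, b, f }
  { a, b, d, e, f }  = { a, b, f } ∪ { b, d, e }
  (now 11)
Round 2: +9 →
  { c }  = ᶜ of { a, b, d, e, f }
  { d, f }  = { f } ∪ { d }
  { a, b, c, f }  = { a, c, f } ∪ { a, b, f }
  { a, b, d, f }  = { d } ∪ { a, b, f }
  { a, c, d, f }  = { a, c, f } ∪ { d }
  { b, c, d, e }  = { c, d, e } ∪ { b, d, e }
  { b, d, e, f }  = { f } ∪ { b, d, e }
  { c, d, e, f }  = { c, d, e } ∪ { f }
  { a, c, d, e, f }  = { c, d, e } ∪ { a, c, f }
  (now 20)
Round 3 adds 13:
  { b }  = ᶜ of { a, c, d, e, f }
  { a, b }  = ᶜ of { c, d, e, f }
  { a, c }  = ᶜ of { b, d, e, f }
  { a, f }  = ᶜ of { b, c, d, e }
  { b, e }  = ᶜ of { a, c, d, f }
  { c, d }  = { c } ∪ { d }
  { c, e }  = ᶜ of { a, b, d, f }
  { c, f }  = { f } ∪ { c }
  { d, e }  = ᶜ of { a, b, c, f }
  { c, d, f }  = { d, f } ∪ { c }
  { a, b, c, e }  = ᶜ of { d, f }
  { a, b, c, d, f }  = { a, c, f } ∪ { a, b, d, f }
  { b, c, d, e, f }  = { c, d, e } ∪ { b, d, e, f }
  (now 33)
Round 4: 26 new —
  { a }  = ᶜ of { b, c, d, e, f }
  { e }  = ᶜ of { a, b, c, d, f }
  { b, c }  = { b } ∪ { c }
  { b, d }  = { b } ∪ { d }
  { b, f }  = { b } ∪ { f }
  { a, b, c }  = { a, b } ∪ { c }
  { a, b, d }  = { a, b } ∪ { d }
  { a, b, e }  = ᶜ of { c, d, f }
  { a, c, d }  = { c, d } ∪ { a, c }
  { a, c, e }  = { a, c } ∪ { c, e }
  { a, d, f }  = { a, f } ∪ { d }
  { b, c, d }  = { c, d } ∪ { b }
  { b, c, e }  = { b, e } ∪ { c }
  { b, c, f }  = { b } ∪ { c, f }
  { b, d, f }  = { b } ∪ { d, f }
  { b, e, f }  = { b, e } ∪ { f }
  { c, e, f }  = { f } ∪ { c, e }
  { d, e, f }  = { f } ∪ { d, e }
  { a, b, c, d }  = { c, d } ∪ { a, b }
  { a, b, d, e }  = ᶜ of { c, f }
  { a, b, e, f }  = ᶜ of { c, d }
  { a, c, d, e }  = { c, d, e } ∪ { a, c }
  { a, c, e, f }  = { a, c, f } ∪ { c, e }
  { a, d, e, f }  = { a, f } ∪ { d, e }
  { b, c, d, f }  = { b } ∪ { c, d, f }
  { b, c, e, f }  = { b, e } ∪ { c, f }
  (now 59)
Round 5: 5 new —
  { a, d }  = ᶜ of { b, c, e, f }
  { a, e }  = ᶜ of { b, c, d, f }
  { e, f }  = ᶜ of { a, b, c, d }
  { a, d, e }  = ᶜ of { b, c, f }
  { a, e, f }  = ᶜ of { b, c, d }
  (now 64)
Round 6: stable.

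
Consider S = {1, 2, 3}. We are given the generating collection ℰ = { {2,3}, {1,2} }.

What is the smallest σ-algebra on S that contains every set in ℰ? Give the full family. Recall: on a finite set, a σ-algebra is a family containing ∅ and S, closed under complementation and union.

Initial family (4 sets): { {}, {1,2}, {2,3}, S }.
Step 1. New:
  {1}  = {2,3}ᶜ
  {3}  = {1,2}ᶜ
  — 6 sets.
Step 2: 1 new —
  {1,3}  = {3} ∪ {1}
  — 7 sets.
Step 3. New:
  {2}  = {1,3}ᶜ
  — 8 sets.
Step 4: stable.

σ(ℰ) = { {}, {1}, {2}, {3}, {1,2}, {1,3}, {2,3}, S }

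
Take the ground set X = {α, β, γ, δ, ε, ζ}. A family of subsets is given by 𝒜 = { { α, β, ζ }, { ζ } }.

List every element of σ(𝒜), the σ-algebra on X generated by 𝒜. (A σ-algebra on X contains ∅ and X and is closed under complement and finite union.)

Initial family (4 sets): { {  }, { ζ }, { α, β, ζ }, X }.
Round 1 adds 2:
  { γ, δ, ε }  = complement { α, β, ζ }
  { α, β, γ, δ, ε }  = complement { ζ }
  |family| = 6
Round 2 adds 1:
  { γ, δ, ε, ζ }  = { γ, δ, ε } ∪ { ζ }
  |family| = 7
Round 3. New:
  { α, β }  = complement { γ, δ, ε, ζ }
  |family| = 8
Round 4: closed — nothing new.

Hence σ(𝒜) has 8 members: { {  }, { ζ }, { α, β }, { α, β, ζ }, { γ, δ, ε }, { γ, δ, ε, ζ }, { α, β, γ, δ, ε }, X }.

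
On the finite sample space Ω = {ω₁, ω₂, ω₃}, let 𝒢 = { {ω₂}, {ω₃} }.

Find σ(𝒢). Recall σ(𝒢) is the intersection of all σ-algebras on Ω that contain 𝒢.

σ(𝒢) (8 sets): { ∅, {ω₁}, {ω₂}, {ω₃}, {ω₁,ω₂}, {ω₁,ω₃}, {ω₂,ω₃}, Ω }

Check:
Begin from { ∅, {ω₂}, {ω₃}, Ω } (that is, 𝒢 plus ∅ and Ω).
Iteration 1: +3 →
  {ω₁,ω₂}  = Ω∖{ω₃}
  {ω₁,ω₃}  = Ω∖{ω₂}
  {ω₂,ω₃}  = {ω₃} ∪ {ω₂}
  [7 total]
Iteration 2 (1 new):
  {ω₁}  = Ω∖{ω₂,ω₃}
  [8 total]
Iteration 3: already closed under ᶜ and ∪.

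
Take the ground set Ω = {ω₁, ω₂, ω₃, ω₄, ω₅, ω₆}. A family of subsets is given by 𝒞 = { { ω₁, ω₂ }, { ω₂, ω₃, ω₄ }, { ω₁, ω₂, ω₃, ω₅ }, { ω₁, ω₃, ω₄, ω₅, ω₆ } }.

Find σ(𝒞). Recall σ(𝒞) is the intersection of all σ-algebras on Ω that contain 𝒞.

Seed the family with 𝒞 together with ∅ and Ω: { ∅, { ω₁, ω₂ }, { ω₂, ω₃, ω₄ }, { ω₁, ω₂, ω₃, ω₅ }, { ω₁, ω₃, ω₄, ω₅, ω₆ }, Ω }.
Round 1. New:
  { ω₂ }  = { ω₁, ω₃, ω₄, ω₅, ω₆ }ᶜ
  { ω₄, ω₆ }  = { ω₁, ω₂, ω₃, ω₅ }ᶜ
  { ω₁, ω₅, ω₆ }  = { ω₂, ω₃, ω₄ }ᶜ
  { ω₁, ω₂, ω₃, ω₄ }  = { ω₂, ω₃, ω₄ } ∪ { ω₁, ω₂ }
  { ω₃, ω₄, ω₅, ω₆ }  = { ω₁, ω₂ }ᶜ
  { ω₁, ω₂, ω₃, ω₄, ω₅ }  = { ω₂, ω₃, ω₄ } ∪ { ω₁, ω₂, ω₃, ω₅ }
  — 12 sets.
Round 2: +10 →
  { ω₆ }  = { ω₁, ω₂, ω₃, ω₄, ω₅ }ᶜ
  { ω₅, ω₆ }  = { ω₁, ω₂, ω₃, ω₄ }ᶜ
  { ω₂, ω₄, ω₆ }  = { ω₂ } ∪ { ω₄, ω₆ }
  { ω₁, ω₂, ω₄, ω₆ }  = { ω₁, ω₂ } ∪ { ω₄, ω₆ }
  { ω₁, ω₂, ω₅, ω₆ }  = { ω₁, ω₂ } ∪ { ω₁, ω₅, ω₆ }
  { ω₁, ω₄, ω₅, ω₆ }  = { ω₁, ω₅, ω₆ } ∪ { ω₄, ω₆ }
  { ω₂, ω₃, ω₄, ω₆ }  = { ω₂, ω₃, ω₄ } ∪ { ω₄, ω₆ }
  { ω₁, ω₂, ω₃, ω₄, ω₆ }  = { ω₁, ω₂, ω₃, ω₄ } ∪ { ω₄, ω₆ }
  { ω₁, ω₂, ω₃, ω₅, ω₆ }  = { ω₁, ω₅, ω₆ } ∪ { ω₁, ω₂, ω₃, ω₅ }
  { ω₂, ω₃, ω₄, ω₅, ω₆ }  = { ω₂, ω₃, ω₄ } ∪ { ω₃, ω₄, ω₅, ω₆ }
  — 22 sets.
Round 3: 14 new —
  { ω₁ }  = { ω₂, ω₃, ω₄, ω₅, ω₆ }ᶜ
  { ω₄ }  = { ω₁, ω₂, ω₃, ω₅, ω₆ }ᶜ
  { ω₅ }  = { ω₁, ω₂, ω₃, ω₄, ω₆ }ᶜ
  { ω₁, ω₅ }  = { ω₂, ω₃, ω₄, ω₆ }ᶜ
  { ω₂, ω₃ }  = { ω₁, ω₄, ω₅, ω₆ }ᶜ
  { ω₂, ω₆ }  = { ω₂ } ∪ { ω₆ }
  { ω₃, ω₄ }  = { ω₁, ω₂, ω₅, ω₆ }ᶜ
  { ω₃, ω₅ }  = { ω₁, ω₂, ω₄, ω₆ }ᶜ
  { ω₁, ω₂, ω₆ }  = { ω₁, ω₂ } ∪ { ω₆ }
  { ω₁, ω₃, ω₅ }  = { ω₂, ω₄, ω₆ }ᶜ
  { ω₂, ω₅, ω₆ }  = { ω₅, ω₆ } ∪ { ω₂ }
  { ω₄, ω₅, ω₆ }  = { ω₅, ω₆ } ∪ { ω₄, ω₆ }
  { ω₂, ω₄, ω₅, ω₆ }  = { ω₂, ω₄, ω₆ } ∪ { ω₅, ω₆ }
  { ω₁, ω₂, ω₄, ω₅, ω₆ }  = { ω₂, ω₄, ω₆ } ∪ { ω₁, ω₄, ω₅, ω₆ }
  — 36 sets.
Round 4: +23 →
  { ω₃ }  = { ω₁, ω₂, ω₄, ω₅, ω₆ }ᶜ
  { ω₁, ω₃ }  = { ω₂, ω₄, ω₅, ω₆ }ᶜ
  { ω₁, ω₄ }  = { ω₁ } ∪ { ω₄ }
  { ω₁, ω₆ }  = { ω₁ } ∪ { ω₆ }
  { ω₂, ω₄ }  = { ω₂ } ∪ { ω₄ }
  { ω₂, ω₅ }  = { ω₂ } ∪ { ω₅ }
  { ω₄, ω₅ }  = { ω₅ } ∪ { ω₄ }
  { ω₁, ω₂, ω₃ }  = { ω₄, ω₅, ω₆ }ᶜ
  { ω₁, ω₂, ω₄ }  = { ω₁, ω₂ } ∪ { ω₄ }
  { ω₁, ω₂, ω₅ }  = { ω₁, ω₂ } ∪ { ω₅ }
  { ω₁, ω₃, ω₄ }  = { ω₂, ω₅, ω₆ }ᶜ
  { ω₁, ω₄, ω₅ }  = { ω₁, ω₅ } ∪ { ω₄ }
  { ω₁, ω₄, ω₆ }  = { ω₁ } ∪ { ω₄, ω₆ }
  { ω₂, ω₃, ω₅ }  = { ω₂ } ∪ { ω₃, ω₅ }
  { ω₂, ω₃, ω₆ }  = { ω₂, ω₆ } ∪ { ω₂, ω₃ }
  { ω₃, ω₄, ω₅ }  = { ω₁, ω₂, ω₆ }ᶜ
  { ω₃, ω₄, ω₆ }  = { ω₃, ω₄ } ∪ { ω₆ }
  { ω₃, ω₅, ω₆ }  = { ω₅, ω₆ } ∪ { ω₃, ω₅ }
  { ω₁, ω₂, ω₃, ω₆ }  = { ω₂, ω₃ } ∪ { ω₁, ω₂, ω₆ }
  { ω₁, ω₃, ω₄, ω₅ }  = { ω₂, ω₆ }ᶜ
  { ω₁, ω₃, ω₅, ω₆ }  = { ω₅, ω₆ } ∪ { ω₁, ω₃, ω₅ }
  { ω₂, ω₃, ω₄, ω₅ }  = { ω₅ } ∪ { ω₂, ω₃, ω₄ }
  { ω₂, ω₃, ω₅, ω₆ }  = { ω₅, ω₆ } ∪ { ω₂, ω₃ }
  — 59 sets.
Round 5: +5 →
  { ω₃, ω₆ }  = { ω₆ } ∪ { ω₃ }
  { ω₁, ω₃, ω₆ }  = { ω₁, ω₆ } ∪ { ω₁, ω₃ }
  { ω₂, ω₄, ω₅ }  = { ω₂, ω₅ } ∪ { ω₄, ω₅ }
  { ω₁, ω₂, ω₄, ω₅ }  = { ω₂, ω₅ } ∪ { ω₁, ω₄ }
  { ω₁, ω₃, ω₄, ω₆ }  = { ω₂, ω₅ }ᶜ
  — 64 sets.
Round 6 adds nothing — fixpoint reached.

Therefore σ(𝒞) = { ∅, { ω₁ }, { ω₂ }, { ω₃ }, { ω₄ }, { ω₅ }, { ω₆ }, { ω₁, ω₂ }, { ω₁, ω₃ }, { ω₁, ω₄ }, { ω₁, ω₅ }, { ω₁, ω₆ }, { ω₂, ω₃ }, { ω₂, ω₄ }, { ω₂, ω₅ }, { ω₂, ω₆ }, { ω₃, ω₄ }, { ω₃, ω₅ }, { ω₃, ω₆ }, { ω₄, ω₅ }, { ω₄, ω₆ }, { ω₅, ω₆ }, { ω₁, ω₂, ω₃ }, { ω₁, ω₂, ω₄ }, { ω₁, ω₂, ω₅ }, { ω₁, ω₂, ω₆ }, { ω₁, ω₃, ω₄ }, { ω₁, ω₃, ω₅ }, { ω₁, ω₃, ω₆ }, { ω₁, ω₄, ω₅ }, { ω₁, ω₄, ω₆ }, { ω₁, ω₅, ω₆ }, { ω₂, ω₃, ω₄ }, { ω₂, ω₃, ω₅ }, { ω₂, ω₃, ω₆ }, { ω₂, ω₄, ω₅ }, { ω₂, ω₄, ω₆ }, { ω₂, ω₅, ω₆ }, { ω₃, ω₄, ω₅ }, { ω₃, ω₄, ω₆ }, { ω₃, ω₅, ω₆ }, { ω₄, ω₅, ω₆ }, { ω₁, ω₂, ω₃, ω₄ }, { ω₁, ω₂, ω₃, ω₅ }, { ω₁, ω₂, ω₃, ω₆ }, { ω₁, ω₂, ω₄, ω₅ }, { ω₁, ω₂, ω₄, ω₆ }, { ω₁, ω₂, ω₅, ω₆ }, { ω₁, ω₃, ω₄, ω₅ }, { ω₁, ω₃, ω₄, ω₆ }, { ω₁, ω₃, ω₅, ω₆ }, { ω₁, ω₄, ω₅, ω₆ }, { ω₂, ω₃, ω₄, ω₅ }, { ω₂, ω₃, ω₄, ω₆ }, { ω₂, ω₃, ω₅, ω₆ }, { ω₂, ω₄, ω₅, ω₆ }, { ω₃, ω₄, ω₅, ω₆ }, { ω₁, ω₂, ω₃, ω₄, ω₅ }, { ω₁, ω₂, ω₃, ω₄, ω₆ }, { ω₁, ω₂, ω₃, ω₅, ω₆ }, { ω₁, ω₂, ω₄, ω₅, ω₆ }, { ω₁, ω₃, ω₄, ω₅, ω₆ }, { ω₂, ω₃, ω₄, ω₅, ω₆ }, Ω } (|σ(𝒞)| = 64).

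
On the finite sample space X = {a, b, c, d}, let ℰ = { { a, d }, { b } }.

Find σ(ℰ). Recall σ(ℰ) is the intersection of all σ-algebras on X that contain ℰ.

Take S₀ = ℰ ∪ {∅, X} = { {}, { b }, { a, d }, X }.
Iteration 1. New:
  { b, c }  = { a, d }ᶜ
  { a, b, d }  = { b } ∪ { a, d }
  { a, c, d }  = { b }ᶜ
Iteration 2 (1 new):
  { c }  = { a, b, d }ᶜ
After Iteration 3 the family is unchanged; done.

Therefore σ(ℰ) = { {}, { b }, { c }, { a, d }, { b, c }, { a, b, d }, { a, c, d }, X } (|σ(ℰ)| = 8).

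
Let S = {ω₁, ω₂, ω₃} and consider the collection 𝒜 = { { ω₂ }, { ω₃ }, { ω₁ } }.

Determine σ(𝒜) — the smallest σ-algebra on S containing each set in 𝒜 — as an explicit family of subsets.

Seed the family with 𝒜 together with ∅ and S: { {}, { ω₁ }, { ω₂ }, { ω₃ }, S }.
Iteration 1 adds 3:
  { ω₁, ω₂ }  = ᶜ of { ω₃ }
  { ω₁, ω₃ }  = ᶜ of { ω₂ }
  { ω₂, ω₃ }  = ᶜ of { ω₁ }
  |family| = 8
Iteration 2 adds nothing — fixpoint reached.

σ(𝒜) = { {}, { ω₁ }, { ω₂ }, { ω₃ }, { ω₁, ω₂ }, { ω₁, ω₃ }, { ω₂, ω₃ }, S }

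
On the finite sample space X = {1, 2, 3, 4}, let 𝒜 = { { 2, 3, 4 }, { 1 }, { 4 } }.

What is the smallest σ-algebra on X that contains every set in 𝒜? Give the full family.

Start: 𝒜 ∪ {∅, X} = { {  }, { 1 }, { 4 }, { 2, 3, 4 }, X }.
Step 1. New:
  { 1, 4 }  = { 4 } ∪ { 1 }
  { 1, 2, 3 }  = { 4 }ᶜ
  [7 total]
Step 2. New:
  { 2, 3 }  = { 1, 4 }ᶜ
  [8 total]
Step 3: stable.

Therefore σ(𝒜) = { {  }, { 1 }, { 4 }, { 1, 4 }, { 2, 3 }, { 1, 2, 3 }, { 2, 3, 4 }, X } (|σ(𝒜)| = 8).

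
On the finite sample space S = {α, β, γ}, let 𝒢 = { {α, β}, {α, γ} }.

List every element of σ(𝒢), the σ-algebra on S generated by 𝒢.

σ(𝒢) (8 sets): { ∅, {α}, {β}, {γ}, {α, β}, {α, γ}, {β, γ}, S }

Trace:
Take S₀ = 𝒢 ∪ {∅, S} = { ∅, {α, β}, {α, γ}, S }.
Pass 1 (2 new):
  {β}  = {α, γ}ᶜ
  {γ}  = {α, β}ᶜ
  [6 total]
Pass 2 (1 new):
  {β, γ}  = {γ} ∪ {β}
  [7 total]
Pass 3 adds 1:
  {α}  = {β, γ}ᶜ
  [8 total]
Pass 4: closed — nothing new.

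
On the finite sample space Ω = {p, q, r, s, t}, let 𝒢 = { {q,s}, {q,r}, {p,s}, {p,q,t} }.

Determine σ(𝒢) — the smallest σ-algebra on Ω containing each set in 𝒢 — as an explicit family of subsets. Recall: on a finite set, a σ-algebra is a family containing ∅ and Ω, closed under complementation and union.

Start: 𝒢 ∪ {∅, Ω} = { ∅, {p,s}, {q,r}, {q,s}, {p,q,t}, Ω }.
Pass 1 adds 9:
  {r,s}  = ᶜ of {p,q,t}
  {p,q,s}  = {p,s} ∪ {q,s}
  {p,r,t}  = ᶜ of {q,s}
  {p,s,t}  = ᶜ of {q,r}
  {q,r,s}  = {q,r} ∪ {q,s}
  {q,r,t}  = ᶜ of {p,s}
  {p,q,r,s}  = {q,r} ∪ {p,s}
  {p,q,r,t}  = {p,q,t} ∪ {q,r}
  {p,q,s,t}  = {p,q,t} ∪ {p,s}
  |family| = 15
Pass 2. New:
  {r}  = ᶜ of {p,q,s,t}
  {s}  = ᶜ of {p,q,r,t}
  {t}  = ᶜ of {p,q,r,s}
  {p,t}  = ᶜ of {q,r,s}
  {r,t}  = ᶜ of {p,q,s}
  {p,r,s}  = {r,s} ∪ {p,s}
  {p,r,s,t}  = {p,s,t} ∪ {r,s}
  {q,r,s,t}  = {r,s} ∪ {q,r,t}
  |family| = 23
Pass 3: +6 →
  {p}  = ᶜ of {q,r,s,t}
  {q}  = ᶜ of {p,r,s,t}
  {q,t}  = ᶜ of {p,r,s}
  {s,t}  = {t} ∪ {s}
  {q,s,t}  = {q,s} ∪ {t}
  {r,s,t}  = {r,s} ∪ {r,t}
  |family| = 29
Pass 4. New:
  {p,q}  = ᶜ of {r,s,t}
  {p,r}  = ᶜ of {q,s,t}
  {p,q,r}  = ᶜ of {s,t}
  |family| = 32
Pass 5 adds nothing — fixpoint reached.

σ(𝒢) = { ∅, {p}, {q}, {r}, {s}, {t}, {p,q}, {p,r}, {p,s}, {p,t}, {q,r}, {q,s}, {q,t}, {r,s}, {r,t}, {s,t}, {p,q,r}, {p,q,s}, {p,q,t}, {p,r,s}, {p,r,t}, {p,s,t}, {q,r,s}, {q,r,t}, {q,s,t}, {r,s,t}, {p,q,r,s}, {p,q,r,t}, {p,q,s,t}, {p,r,s,t}, {q,r,s,t}, Ω }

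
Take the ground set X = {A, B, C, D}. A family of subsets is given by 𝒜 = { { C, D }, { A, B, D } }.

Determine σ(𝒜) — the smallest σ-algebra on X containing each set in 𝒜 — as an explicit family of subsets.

σ(𝒜) (8 sets): { {}, { C }, { D }, { A, B }, { C, D }, { A, B, C }, { A, B, D }, X }

Working:
Initial family (4 sets): { {}, { C, D }, { A, B, D }, X }.
Pass 1: +2 →
  { C }  = complement { A, B, D }
  { A, B }  = complement { C, D }
  — 6 sets.
Pass 2. New:
  { A, B, C }  = { C } ∪ { A, B }
  — 7 sets.
Pass 3 (1 new):
  { D }  = complement { A, B, C }
  — 8 sets.
Pass 4: closed — nothing new.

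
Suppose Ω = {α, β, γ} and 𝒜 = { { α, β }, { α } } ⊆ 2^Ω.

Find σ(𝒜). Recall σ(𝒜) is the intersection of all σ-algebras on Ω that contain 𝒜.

σ(𝒜) (8 sets): { {  }, { α }, { β }, { γ }, { α, β }, { α, γ }, { β, γ }, Ω }

Trace:
Begin from { {  }, { α }, { α, β }, Ω } (that is, 𝒜 plus ∅ and Ω).
Step 1: 2 new —
  { γ }  = ᶜ of { α, β }
  { β, γ }  = ᶜ of { α }
  [6 total]
Step 2: 1 new —
  { α, γ }  = { γ } ∪ { α }
  [7 total]
Step 3 (1 new):
  { β }  = ᶜ of { α, γ }
  [8 total]
Step 4: already closed under ᶜ and ∪.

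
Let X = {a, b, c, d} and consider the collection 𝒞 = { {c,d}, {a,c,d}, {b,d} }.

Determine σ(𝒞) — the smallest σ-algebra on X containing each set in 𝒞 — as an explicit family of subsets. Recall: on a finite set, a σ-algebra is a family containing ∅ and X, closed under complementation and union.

Seed the family with 𝒞 together with ∅ and X: { ∅, {b,d}, {c,d}, {a,c,d}, X }.
Round 1. New:
  {b}  = complement {a,c,d}
  {a,b}  = complement {c,d}
  {a,c}  = complement {b,d}
  {b,c,d}  = {c,d} ∪ {b,d}
  — 9 sets.
Round 2 (3 new):
  {a}  = complement {b,c,d}
  {a,b,c}  = {a,b} ∪ {a,c}
  {a,b,d}  = {a,b} ∪ {b,d}
  — 12 sets.
Round 3: +2 →
  {c}  = complement {a,b,d}
  {d}  = complement {a,b,c}
  — 14 sets.
Round 4 (2 new):
  {a,d}  = {d} ∪ {a}
  {b,c}  = {c} ∪ {b}
  — 16 sets.
Round 5: no new sets; the family is a σ-algebra.

|σ(𝒞)| = 16.  σ(𝒞) = { ∅, {a}, {b}, {c}, {d}, {a,b}, {a,c}, {a,d}, {b,c}, {b,d}, {c,d}, {a,b,c}, {a,b,d}, {a,c,d}, {b,c,d}, X }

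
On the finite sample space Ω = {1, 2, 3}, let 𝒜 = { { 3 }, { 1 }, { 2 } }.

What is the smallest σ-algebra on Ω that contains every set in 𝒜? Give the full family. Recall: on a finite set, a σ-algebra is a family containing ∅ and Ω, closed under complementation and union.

σ(𝒜) (8 sets): { ∅, { 1 }, { 2 }, { 3 }, { 1, 2 }, { 1, 3 }, { 2, 3 }, Ω }

Check:
Begin from { ∅, { 1 }, { 2 }, { 3 }, Ω } (that is, 𝒜 plus ∅ and Ω).
Step 1: 3 new —
  { 1, 2 }  = ᶜ of { 3 }
  { 1, 3 }  = ᶜ of { 2 }
  { 2, 3 }  = ᶜ of { 1 }
Step 2: already closed under ᶜ and ∪.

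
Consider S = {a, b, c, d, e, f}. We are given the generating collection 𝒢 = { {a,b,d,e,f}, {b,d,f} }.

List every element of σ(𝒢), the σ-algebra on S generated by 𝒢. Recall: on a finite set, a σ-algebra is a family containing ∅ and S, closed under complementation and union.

|σ(𝒢)| = 8.  σ(𝒢) = { {}, {c}, {a,e}, {a,c,e}, {b,d,f}, {b,c,d,f}, {a,b,d,e,f}, S }

Working:
Take S₀ = 𝒢 ∪ {∅, S} = { {}, {b,d,f}, {a,b,d,e,f}, S }.
Round 1 (2 new):
  {c}  = ᶜ of {a,b,d,e,f}
  {a,c,e}  = ᶜ of {b,d,f}
  |family| = 6
Round 2. New:
  {b,c,d,f}  = {b,d,f} ∪ {c}
  |family| = 7
Round 3 adds 1:
  {a,e}  = ᶜ of {b,c,d,f}
  |family| = 8
Round 4: no new sets; the family is a σ-algebra.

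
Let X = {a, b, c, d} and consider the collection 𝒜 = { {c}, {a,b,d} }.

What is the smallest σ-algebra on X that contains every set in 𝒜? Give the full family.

Begin from { {}, {c}, {a,b,d}, X } (that is, 𝒜 plus ∅ and X).
After Step 1 the family is unchanged; done.

Therefore σ(𝒜) = { {}, {c}, {a,b,d}, X } (|σ(𝒜)| = 4).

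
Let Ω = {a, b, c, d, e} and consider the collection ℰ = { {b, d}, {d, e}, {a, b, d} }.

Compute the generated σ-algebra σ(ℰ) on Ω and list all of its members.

Begin from { ∅, {b, d}, {d, e}, {a, b, d}, Ω } (that is, ℰ plus ∅ and Ω).
Round 1: 5 new —
  {c, e}  = {a, b, d}ᶜ
  {a, b, c}  = {d, e}ᶜ
  {a, c, e}  = {b, d}ᶜ
  {b, d, e}  = {d, e} ∪ {b, d}
  {a, b, d, e}  = {d, e} ∪ {a, b, d}
  [10 total]
Round 2: 7 new —
  {c}  = {a, b, d, e}ᶜ
  {a, c}  = {b, d, e}ᶜ
  {c, d, e}  = {d, e} ∪ {c, e}
  {a, b, c, d}  = {a, b, c} ∪ {a, b, d}
  {a, b, c, e}  = {a, b, c} ∪ {a, c, e}
  {a, c, d, e}  = {a, c, e} ∪ {d, e}
  {b, c, d, e}  = {c, e} ∪ {b, d}
  [17 total]
Round 3: 6 new —
  {a}  = {b, c, d, e}ᶜ
  {b}  = {a, c, d, e}ᶜ
  {d}  = {a, b, c, e}ᶜ
  {e}  = {a, b, c, d}ᶜ
  {a, b}  = {c, d, e}ᶜ
  {b, c, d}  = {c} ∪ {b, d}
  [23 total]
Round 4 adds 9:
  {a, d}  = {d} ∪ {a}
  {a, e}  = {b, c, d}ᶜ
  {b, c}  = {b} ∪ {c}
  {b, e}  = {b} ∪ {e}
  {c, d}  = {c} ∪ {d}
  {a, b, e}  = {a, b} ∪ {e}
  {a, c, d}  = {a, c} ∪ {d}
  {a, d, e}  = {d, e} ∪ {a}
  {b, c, e}  = {b} ∪ {c, e}
  [32 total]
After Round 5 the family is unchanged; done.

|σ(ℰ)| = 32.  σ(ℰ) = { ∅, {a}, {b}, {c}, {d}, {e}, {a, b}, {a, c}, {a, d}, {a, e}, {b, c}, {b, d}, {b, e}, {c, d}, {c, e}, {d, e}, {a, b, c}, {a, b, d}, {a, b, e}, {a, c, d}, {a, c, e}, {a, d, e}, {b, c, d}, {b, c, e}, {b, d, e}, {c, d, e}, {a, b, c, d}, {a, b, c, e}, {a, b, d, e}, {a, c, d, e}, {b, c, d, e}, Ω }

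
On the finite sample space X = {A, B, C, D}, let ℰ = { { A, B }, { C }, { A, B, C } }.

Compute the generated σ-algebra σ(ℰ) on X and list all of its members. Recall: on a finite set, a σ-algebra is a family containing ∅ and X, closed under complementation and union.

Take S₀ = ℰ ∪ {∅, X} = { {  }, { C }, { A, B }, { A, B, C }, X }.
Iteration 1: 3 new —
  { D }  = X∖{ A, B, C }
  { C, D }  = X∖{ A, B }
  { A, B, D }  = X∖{ C }
  [8 total]
Iteration 2: no new sets; the family is a σ-algebra.

Hence σ(ℰ) has 8 members: { {  }, { C }, { D }, { A, B }, { C, D }, { A, B, C }, { A, B, D }, X }.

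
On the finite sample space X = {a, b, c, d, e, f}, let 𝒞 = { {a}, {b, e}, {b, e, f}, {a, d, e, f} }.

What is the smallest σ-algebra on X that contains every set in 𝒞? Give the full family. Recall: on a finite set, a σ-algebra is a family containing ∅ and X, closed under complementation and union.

σ(𝒞) (64 sets): { {}, {a}, {b}, {c}, {d}, {e}, {f}, {a, b}, {a, c}, {a, d}, {a, e}, {a, f}, {b, c}, {b, d}, {b, e}, {b, f}, {c, d}, {c, e}, {c, f}, {d, e}, {d, f}, {e, f}, {a, b, c}, {a, b, d}, {a, b, e}, {a, b, f}, {a, c, d}, {a, c, e}, {a, c, f}, {a, d, e}, {a, d, f}, {a, e, f}, {b, c, d}, {b, c, e}, {b, c, f}, {b, d, e}, {b, d, f}, {b, e, f}, {c, d, e}, {c, d, f}, {c, e, f}, {d, e, f}, {a, b, c, d}, {a, b, c, e}, {a, b, c, f}, {a, b, d, e}, {a, b, d, f}, {a, b, e, f}, {a, c, d, e}, {a, c, d, f}, {a, c, e, f}, {a, d, e, f}, {b, c, d, e}, {b, c, d, f}, {b, c, e, f}, {b, d, e, f}, {c, d, e, f}, {a, b, c, d, e}, {a, b, c, d, f}, {a, b, c, e, f}, {a, b, d, e, f}, {a, c, d, e, f}, {b, c, d, e, f}, X }

Check:
Take S₀ = 𝒞 ∪ {∅, X} = { {}, {a}, {b, e}, {b, e, f}, {a, d, e, f}, X }.
Pass 1 (7 new):
  {b, c}  = X∖{a, d, e, f}
  {a, b, e}  = {b, e} ∪ {a}
  {a, c, d}  = X∖{b, e, f}
  {a, b, e, f}  = {b, e, f} ∪ {a}
  {a, c, d, f}  = X∖{b, e}
  {a, b, d, e, f}  = {b, e} ∪ {a, d, e, f}
  {b, c, d, e, f}  = X∖{a}
  (now 13)
Pass 2 adds 12:
  {c}  = X∖{a, b, d, e, f}
  {c, d}  = X∖{a, b, e, f}
  {a, b, c}  = {b, c} ∪ {a}
  {b, c, e}  = {b, e} ∪ {b, c}
  {c, d, f}  = X∖{a, b, e}
  {a, b, c, d}  = {a, c, d} ∪ {b, c}
  {a, b, c, e}  = {a, b, e} ∪ {b, c}
  {b, c, e, f}  = {b, e, f} ∪ {b, c}
  {a, b, c, d, e}  = {b, e} ∪ {a, c, d}
  {a, b, c, d, f}  = {b, c} ∪ {a, c, d, f}
  {a, b, c, e, f}  = {b, c} ∪ {a, b, e, f}
  {a, c, d, e, f}  = {a, d, e, f} ∪ {a, c, d}
  (now 25)
Pass 3: +13 →
  {b}  = X∖{a, c, d, e, f}
  {d}  = X∖{a, b, c, e, f}
  {e}  = X∖{a, b, c, d, f}
  {f}  = X∖{a, b, c, d, e}
  {a, c}  = {c} ∪ {a}
  {a, d}  = X∖{b, c, e, f}
  {d, f}  = X∖{a, b, c, e}
  {e, f}  = X∖{a, b, c, d}
  {a, d, f}  = X∖{b, c, e}
  {b, c, d}  = {c, d} ∪ {b, c}
  {d, e, f}  = X∖{a, b, c}
  {b, c, d, e}  = {b, e} ∪ {c, d}
  {b, c, d, f}  = {c, d, f} ∪ {b, c}
  (now 38)
Pass 4 adds 25:
  {a, b}  = {b} ∪ {a}
  {a, e}  = X∖{b, c, d, f}
  {a, f}  = X∖{b, c, d, e}
  {b, d}  = {b} ∪ {d}
  {b, f}  = {b} ∪ {f}
  {c, e}  = {c} ∪ {e}
  {c, f}  = {c} ∪ {f}
  {d, e}  = {d} ∪ {e}
  {a, b, d}  = {b} ∪ {a, d}
  {a, c, e}  = {a, c} ∪ {e}
  {a, c, f}  = {a, c} ∪ {f}
  {a, d, e}  = {a, d} ∪ {e}
  {a, e, f}  = X∖{b, c, d}
  {b, c, f}  = {b, c} ∪ {f}
  {b, d, e}  = {d} ∪ {b, e}
  {b, d, f}  = {b} ∪ {d, f}
  {c, d, e}  = {c, d} ∪ {e}
  {c, e, f}  = {c} ∪ {e, f}
  {a, b, c, f}  = {a, b, c} ∪ {f}
  {a, b, d, e}  = {a, b, e} ∪ {d}
  {a, b, d, f}  = {b} ∪ {a, d, f}
  {a, c, d, e}  = {a, c, d} ∪ {e}
  {a, c, e, f}  = {a, c} ∪ {e, f}
  {b, d, e, f}  = X∖{a, c}
  {c, d, e, f}  = {c, d} ∪ {d, e, f}
  (now 63)
Pass 5 (1 new):
  {a, b, f}  = X∖{c, d, e}
  (now 64)
Pass 6: already closed under ᶜ and ∪.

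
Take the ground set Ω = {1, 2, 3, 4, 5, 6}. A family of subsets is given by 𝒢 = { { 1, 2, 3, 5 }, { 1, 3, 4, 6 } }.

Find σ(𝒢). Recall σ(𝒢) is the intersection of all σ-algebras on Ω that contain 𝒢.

σ(𝒢) = { ∅, { 1, 3 }, { 2, 5 }, { 4, 6 }, { 1, 2, 3, 5 }, { 1, 3, 4, 6 }, { 2, 4, 5, 6 }, Ω }

Trace:
Initial family (4 sets): { ∅, { 1, 2, 3, 5 }, { 1, 3, 4, 6 }, Ω }.
Step 1 (2 new):
  { 2, 5 }  = { 1, 3, 4, 6 }ᶜ
  { 4, 6 }  = { 1, 2, 3, 5 }ᶜ
  (now 6)
Step 2. New:
  { 2, 4, 5, 6 }  = { 2, 5 } ∪ { 4, 6 }
  (now 7)
Step 3: +1 →
  { 1, 3 }  = { 2, 4, 5, 6 }ᶜ
  (now 8)
Step 4: no new sets; the family is a σ-algebra.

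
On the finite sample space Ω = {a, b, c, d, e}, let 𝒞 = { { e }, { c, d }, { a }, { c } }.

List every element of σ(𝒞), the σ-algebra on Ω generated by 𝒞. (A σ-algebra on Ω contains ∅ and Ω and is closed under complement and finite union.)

σ(𝒞) (32 sets): { ∅, { a }, { b }, { c }, { d }, { e }, { a, b }, { a, c }, { a, d }, { a, e }, { b, c }, { b, d }, { b, e }, { c, d }, { c, e }, { d, e }, { a, b, c }, { a, b, d }, { a, b, e }, { a, c, d }, { a, c, e }, { a, d, e }, { b, c, d }, { b, c, e }, { b, d, e }, { c, d, e }, { a, b, c, d }, { a, b, c, e }, { a, b, d, e }, { a, c, d, e }, { b, c, d, e }, Ω }

Check:
Seed the family with 𝒞 together with ∅ and Ω: { ∅, { a }, { c }, { e }, { c, d }, Ω }.
Pass 1 adds 9:
  { a, c }  = { c } ∪ { a }
  { a, e }  = { e } ∪ { a }
  { c, e }  = { c } ∪ { e }
  { a, b, e }  = { c, d }ᶜ
  { a, c, d }  = { c, d } ∪ { a }
  { c, d, e }  = { c, d } ∪ { e }
  { a, b, c, d }  = { e }ᶜ
  { a, b, d, e }  = { c }ᶜ
  { b, c, d, e }  = { a }ᶜ
  — 15 sets.
Pass 2: +8 →
  { a, b }  = { c, d, e }ᶜ
  { b, e }  = { a, c, d }ᶜ
  { a, b, d }  = { c, e }ᶜ
  { a, c, e }  = { e } ∪ { a, c }
  { b, c, d }  = { a, e }ᶜ
  { b, d, e }  = { a, c }ᶜ
  { a, b, c, e }  = { c } ∪ { a, b, e }
  { a, c, d, e }  = { c, d, e } ∪ { a, c, d }
  — 23 sets.
Pass 3 (5 new):
  { b }  = { a, c, d, e }ᶜ
  { d }  = { a, b, c, e }ᶜ
  { b, d }  = { a, c, e }ᶜ
  { a, b, c }  = { a, c } ∪ { a, b }
  { b, c, e }  = { b, e } ∪ { c, e }
  — 28 sets.
Pass 4 adds 4:
  { a, d }  = { b, c, e }ᶜ
  { b, c }  = { b } ∪ { c }
  { d, e }  = { a, b, c }ᶜ
  { a, d, e }  = { a, e } ∪ { d }
  — 32 sets.
After Pass 5 the family is unchanged; done.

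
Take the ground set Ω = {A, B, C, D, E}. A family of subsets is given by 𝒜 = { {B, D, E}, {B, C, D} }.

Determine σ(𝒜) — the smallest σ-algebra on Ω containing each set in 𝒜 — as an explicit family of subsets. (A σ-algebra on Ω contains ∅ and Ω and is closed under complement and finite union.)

Seed the family with 𝒜 together with ∅ and Ω: { ∅, {B, C, D}, {B, D, E}, Ω }.
Pass 1 (3 new):
  {A, C}  = {B, D, E}ᶜ
  {A, E}  = {B, C, D}ᶜ
  {B, C, D, E}  = {B, C, D} ∪ {B, D, E}
  — 7 sets.
Pass 2 (4 new):
  {A}  = {B, C, D, E}ᶜ
  {A, C, E}  = {A, C} ∪ {A, E}
  {A, B, C, D}  = {B, C, D} ∪ {A, C}
  {A, B, D, E}  = {A, E} ∪ {B, D, E}
  — 11 sets.
Pass 3: +3 →
  {C}  = {A, B, D, E}ᶜ
  {E}  = {A, B, C, D}ᶜ
  {B, D}  = {A, C, E}ᶜ
  — 14 sets.
Pass 4: +2 →
  {C, E}  = {C} ∪ {E}
  {A, B, D}  = {B, D} ∪ {A}
  — 16 sets.
Pass 5: closed — nothing new.

Therefore σ(𝒜) = { ∅, {A}, {C}, {E}, {A, C}, {A, E}, {B, D}, {C, E}, {A, B, D}, {A, C, E}, {B, C, D}, {B, D, E}, {A, B, C, D}, {A, B, D, E}, {B, C, D, E}, Ω } (|σ(𝒜)| = 16).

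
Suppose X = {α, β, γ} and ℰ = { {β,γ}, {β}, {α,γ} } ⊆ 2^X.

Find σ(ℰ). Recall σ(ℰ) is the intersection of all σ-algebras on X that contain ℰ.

σ(ℰ) = { {}, {α}, {β}, {γ}, {α,β}, {α,γ}, {β,γ}, X }

Trace:
Start: ℰ ∪ {∅, X} = { {}, {β}, {α,γ}, {β,γ}, X }.
Pass 1: 1 new —
  {α}  = {β,γ}ᶜ
Pass 2 (1 new):
  {α,β}  = {β} ∪ {α}
Pass 3: 1 new —
  {γ}  = {α,β}ᶜ
Pass 4: already closed under ᶜ and ∪.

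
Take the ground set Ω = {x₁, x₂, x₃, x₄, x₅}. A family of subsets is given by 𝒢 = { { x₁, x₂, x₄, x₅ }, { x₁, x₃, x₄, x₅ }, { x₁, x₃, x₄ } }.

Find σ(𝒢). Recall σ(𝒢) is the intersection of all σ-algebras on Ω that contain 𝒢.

|σ(𝒢)| = 16.  σ(𝒢) = { ∅, { x₂ }, { x₃ }, { x₅ }, { x₁, x₄ }, { x₂, x₃ }, { x₂, x₅ }, { x₃, x₅ }, { x₁, x₂, x₄ }, { x₁, x₃, x₄ }, { x₁, x₄, x₅ }, { x₂, x₃, x₅ }, { x₁, x₂, x₃, x₄ }, { x₁, x₂, x₄, x₅ }, { x₁, x₃, x₄, x₅ }, Ω }

Trace:
Begin from { ∅, { x₁, x₃, x₄ }, { x₁, x₂, x₄, x₅ }, { x₁, x₃, x₄, x₅ }, Ω } (that is, 𝒢 plus ∅ and Ω).
Step 1: 3 new —
  { x₂ }  = ᶜ of { x₁, x₃, x₄, x₅ }
  { x₃ }  = ᶜ of { x₁, x₂, x₄, x₅ }
  { x₂, x₅ }  = ᶜ of { x₁, x₃, x₄ }
  (now 8)
Step 2 adds 3:
  { x₂, x₃ }  = { x₃ } ∪ { x₂ }
  { x₂, x₃, x₅ }  = { x₃ } ∪ { x₂, x₅ }
  { x₁, x₂, x₃, x₄ }  = { x₂ } ∪ { x₁, x₃, x₄ }
  (now 11)
Step 3 (3 new):
  { x₅ }  = ᶜ of { x₁, x₂, x₃, x₄ }
  { x₁, x₄ }  = ᶜ of { x₂, x₃, x₅ }
  { x₁, x₄, x₅ }  = ᶜ of { x₂, x₃ }
  (now 14)
Step 4 adds 2:
  { x₃, x₅ }  = { x₃ } ∪ { x₅ }
  { x₁, x₂, x₄ }  = { x₁, x₄ } ∪ { x₂ }
  (now 16)
Step 5: stable.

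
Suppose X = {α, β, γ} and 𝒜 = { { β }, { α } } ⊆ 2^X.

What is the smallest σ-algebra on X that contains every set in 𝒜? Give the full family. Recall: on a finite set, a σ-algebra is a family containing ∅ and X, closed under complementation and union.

σ(𝒜) = { ∅, { α }, { β }, { γ }, { α, β }, { α, γ }, { β, γ }, X }

Derivation:
Initial family (4 sets): { ∅, { α }, { β }, X }.
Iteration 1 adds 3:
  { α, β }  = { β } ∪ { α }
  { α, γ }  = { β }ᶜ
  { β, γ }  = { α }ᶜ
  — 7 sets.
Iteration 2 (1 new):
  { γ }  = { α, β }ᶜ
  — 8 sets.
Iteration 3: already closed under ᶜ and ∪.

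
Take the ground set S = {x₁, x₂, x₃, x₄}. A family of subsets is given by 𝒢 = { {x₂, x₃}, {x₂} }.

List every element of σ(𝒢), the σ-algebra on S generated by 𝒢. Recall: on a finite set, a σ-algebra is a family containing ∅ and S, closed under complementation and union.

Begin from { {}, {x₂}, {x₂, x₃}, S } (that is, 𝒢 plus ∅ and S).
Iteration 1 adds 2:
  {x₁, x₄}  = complement {x₂, x₃}
  {x₁, x₃, x₄}  = complement {x₂}
  (now 6)
Iteration 2: 1 new —
  {x₁, x₂, x₄}  = {x₁, x₄} ∪ {x₂}
  (now 7)
Iteration 3: +1 →
  {x₃}  = complement {x₁, x₂, x₄}
  (now 8)
Iteration 4: already closed under ᶜ and ∪.

Hence σ(𝒢) has 8 members: { {}, {x₂}, {x₃}, {x₁, x₄}, {x₂, x₃}, {x₁, x₂, x₄}, {x₁, x₃, x₄}, S }.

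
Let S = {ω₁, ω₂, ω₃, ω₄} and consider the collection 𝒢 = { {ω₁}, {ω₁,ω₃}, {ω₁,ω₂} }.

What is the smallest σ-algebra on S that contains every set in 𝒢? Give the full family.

σ(𝒢) = { ∅, {ω₁}, {ω₂}, {ω₃}, {ω₄}, {ω₁,ω₂}, {ω₁,ω₃}, {ω₁,ω₄}, {ω₂,ω₃}, {ω₂,ω₄}, {ω₃,ω₄}, {ω₁,ω₂,ω₃}, {ω₁,ω₂,ω₄}, {ω₁,ω₃,ω₄}, {ω₂,ω₃,ω₄}, S }

Working:
Take S₀ = 𝒢 ∪ {∅, S} = { ∅, {ω₁}, {ω₁,ω₂}, {ω₁,ω₃}, S }.
Iteration 1 (4 new):
  {ω₂,ω₄}  = complement {ω₁,ω₃}
  {ω₃,ω₄}  = complement {ω₁,ω₂}
  {ω₁,ω₂,ω₃}  = {ω₁,ω₂} ∪ {ω₁,ω₃}
  {ω₂,ω₃,ω₄}  = complement {ω₁}
  |family| = 9
Iteration 2: 3 new —
  {ω₄}  = complement {ω₁,ω₂,ω₃}
  {ω₁,ω₂,ω₄}  = {ω₁,ω₂} ∪ {ω₂,ω₄}
  {ω₁,ω₃,ω₄}  = {ω₃,ω₄} ∪ {ω₁,ω₃}
  |family| = 12
Iteration 3: +3 →
  {ω₂}  = complement {ω₁,ω₃,ω₄}
  {ω₃}  = complement {ω₁,ω₂,ω₄}
  {ω₁,ω₄}  = {ω₄} ∪ {ω₁}
  |family| = 15
Iteration 4: +1 →
  {ω₂,ω₃}  = complement {ω₁,ω₄}
  |family| = 16
Iteration 5 adds nothing — fixpoint reached.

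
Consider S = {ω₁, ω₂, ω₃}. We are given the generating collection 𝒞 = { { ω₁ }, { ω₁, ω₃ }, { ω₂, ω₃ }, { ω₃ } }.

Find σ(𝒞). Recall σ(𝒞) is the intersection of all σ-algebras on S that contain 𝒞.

|σ(𝒞)| = 8.  σ(𝒞) = { {}, { ω₁ }, { ω₂ }, { ω₃ }, { ω₁, ω₂ }, { ω₁, ω₃ }, { ω₂, ω₃ }, S }

Check:
Seed the family with 𝒞 together with ∅ and S: { {}, { ω₁ }, { ω₃ }, { ω₁, ω₃ }, { ω₂, ω₃ }, S }.
Pass 1: 2 new —
  { ω₂ }  = ᶜ of { ω₁, ω₃ }
  { ω₁, ω₂ }  = ᶜ of { ω₃ }
  — 8 sets.
Pass 2: already closed under ᶜ and ∪.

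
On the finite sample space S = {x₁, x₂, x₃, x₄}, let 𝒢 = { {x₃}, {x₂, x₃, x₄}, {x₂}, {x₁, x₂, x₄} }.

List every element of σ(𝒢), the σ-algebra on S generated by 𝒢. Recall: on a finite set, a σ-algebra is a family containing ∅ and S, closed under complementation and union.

Begin from { {}, {x₂}, {x₃}, {x₁, x₂, x₄}, {x₂, x₃, x₄}, S } (that is, 𝒢 plus ∅ and S).
Pass 1: 3 new —
  {x₁}  = {x₂, x₃, x₄}ᶜ
  {x₂, x₃}  = {x₃} ∪ {x₂}
  {x₁, x₃, x₄}  = {x₂}ᶜ
  [9 total]
Pass 2: +4 →
  {x₁, x₂}  = {x₂} ∪ {x₁}
  {x₁, x₃}  = {x₃} ∪ {x₁}
  {x₁, x₄}  = {x₂, x₃}ᶜ
  {x₁, x₂, x₃}  = {x₂, x₃} ∪ {x₁}
  [13 total]
Pass 3: 3 new —
  {x₄}  = {x₁, x₂, x₃}ᶜ
  {x₂, x₄}  = {x₁, x₃}ᶜ
  {x₃, x₄}  = {x₁, x₂}ᶜ
  [16 total]
Pass 4: already closed under ᶜ and ∪.

Therefore σ(𝒢) = { {}, {x₁}, {x₂}, {x₃}, {x₄}, {x₁, x₂}, {x₁, x₃}, {x₁, x₄}, {x₂, x₃}, {x₂, x₄}, {x₃, x₄}, {x₁, x₂, x₃}, {x₁, x₂, x₄}, {x₁, x₃, x₄}, {x₂, x₃, x₄}, S } (|σ(𝒢)| = 16).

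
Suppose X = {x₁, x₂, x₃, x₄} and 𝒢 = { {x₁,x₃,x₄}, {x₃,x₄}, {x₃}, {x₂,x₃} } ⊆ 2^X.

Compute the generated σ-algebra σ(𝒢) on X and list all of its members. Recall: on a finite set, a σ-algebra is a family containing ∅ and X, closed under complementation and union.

|σ(𝒢)| = 16.  σ(𝒢) = { ∅, {x₁}, {x₂}, {x₃}, {x₄}, {x₁,x₂}, {x₁,x₃}, {x₁,x₄}, {x₂,x₃}, {x₂,x₄}, {x₃,x₄}, {x₁,x₂,x₃}, {x₁,x₂,x₄}, {x₁,x₃,x₄}, {x₂,x₃,x₄}, X }

Working:
Begin from { ∅, {x₃}, {x₂,x₃}, {x₃,x₄}, {x₁,x₃,x₄}, X } (that is, 𝒢 plus ∅ and X).
Iteration 1: +5 →
  {x₂}  = {x₁,x₃,x₄}ᶜ
  {x₁,x₂}  = {x₃,x₄}ᶜ
  {x₁,x₄}  = {x₂,x₃}ᶜ
  {x₁,x₂,x₄}  = {x₃}ᶜ
  {x₂,x₃,x₄}  = {x₃,x₄} ∪ {x₂,x₃}
Iteration 2 (2 new):
  {x₁}  = {x₂,x₃,x₄}ᶜ
  {x₁,x₂,x₃}  = {x₁,x₂} ∪ {x₃}
Iteration 3: +2 →
  {x₄}  = {x₁,x₂,x₃}ᶜ
  {x₁,x₃}  = {x₃} ∪ {x₁}
Iteration 4. New:
  {x₂,x₄}  = {x₁,x₃}ᶜ
Iteration 5: no new sets; the family is a σ-algebra.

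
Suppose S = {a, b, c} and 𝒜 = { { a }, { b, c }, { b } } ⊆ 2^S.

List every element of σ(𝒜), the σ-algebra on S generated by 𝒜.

Begin from { {  }, { a }, { b }, { b, c }, S } (that is, 𝒜 plus ∅ and S).
Round 1: 2 new —
  { a, b }  = { b } ∪ { a }
  { a, c }  = { b }ᶜ
  (now 7)
Round 2: 1 new —
  { c }  = { a, b }ᶜ
  (now 8)
Round 3: stable.

|σ(𝒜)| = 8.  σ(𝒜) = { {  }, { a }, { b }, { c }, { a, b }, { a, c }, { b, c }, S }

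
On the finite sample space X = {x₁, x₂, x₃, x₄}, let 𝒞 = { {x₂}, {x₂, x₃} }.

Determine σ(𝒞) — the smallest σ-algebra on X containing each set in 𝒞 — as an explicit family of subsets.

Answer: σ(𝒞) = { ∅, {x₂}, {x₃}, {x₁, x₄}, {x₂, x₃}, {x₁, x₂, x₄}, {x₁, x₃, x₄}, X }

Derivation:
Initial family (4 sets): { ∅, {x₂}, {x₂, x₃}, X }.
Pass 1 adds 2:
  {x₁, x₄}  = X∖{x₂, x₃}
  {x₁, x₃, x₄}  = X∖{x₂}
  (now 6)
Pass 2: +1 →
  {x₁, x₂, x₄}  = {x₁, x₄} ∪ {x₂}
  (now 7)
Pass 3: +1 →
  {x₃}  = X∖{x₁, x₂, x₄}
  (now 8)
Pass 4: no new sets; the family is a σ-algebra.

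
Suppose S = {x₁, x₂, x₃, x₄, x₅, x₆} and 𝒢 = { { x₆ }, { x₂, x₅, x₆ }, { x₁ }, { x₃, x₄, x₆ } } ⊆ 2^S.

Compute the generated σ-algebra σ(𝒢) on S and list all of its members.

σ(𝒢) = { {  }, { x₁ }, { x₆ }, { x₁, x₆ }, { x₂, x₅ }, { x₃, x₄ }, { x₁, x₂, x₅ }, { x₁, x₃, x₄ }, { x₂, x₅, x₆ }, { x₃, x₄, x₆ }, { x₁, x₂, x₅, x₆ }, { x₁, x₃, x₄, x₆ }, { x₂, x₃, x₄, x₅ }, { x₁, x₂, x₃, x₄, x₅ }, { x₂, x₃, x₄, x₅, x₆ }, S }

Trace:
Take S₀ = 𝒢 ∪ {∅, S} = { {  }, { x₁ }, { x₆ }, { x₂, x₅, x₆ }, { x₃, x₄, x₆ }, S }.
Iteration 1 (7 new):
  { x₁, x₆ }  = { x₁ } ∪ { x₆ }
  { x₁, x₂, x₅ }  = { x₃, x₄, x₆ }ᶜ
  { x₁, x₃, x₄ }  = { x₂, x₅, x₆ }ᶜ
  { x₁, x₂, x₅, x₆ }  = { x₂, x₅, x₆ } ∪ { x₁ }
  { x₁, x₃, x₄, x₆ }  = { x₃, x₄, x₆ } ∪ { x₁ }
  { x₁, x₂, x₃, x₄, x₅ }  = { x₆ }ᶜ
  { x₂, x₃, x₄, x₅, x₆ }  = { x₁ }ᶜ
  [13 total]
Iteration 2. New:
  { x₂, x₅ }  = { x₁, x₃, x₄, x₆ }ᶜ
  { x₃, x₄ }  = { x₁, x₂, x₅, x₆ }ᶜ
  { x₂, x₃, x₄, x₅ }  = { x₁, x₆ }ᶜ
  [16 total]
After Iteration 3 the family is unchanged; done.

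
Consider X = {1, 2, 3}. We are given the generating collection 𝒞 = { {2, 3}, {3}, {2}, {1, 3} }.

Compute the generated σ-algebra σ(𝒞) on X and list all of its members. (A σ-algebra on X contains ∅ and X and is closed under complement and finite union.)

σ(𝒞) (8 sets): { {}, {1}, {2}, {3}, {1, 2}, {1, 3}, {2, 3}, X }

Derivation:
Initial family (6 sets): { {}, {2}, {3}, {1, 3}, {2, 3}, X }.
Round 1. New:
  {1}  = {2, 3}ᶜ
  {1, 2}  = {3}ᶜ
  (now 8)
Round 2: stable.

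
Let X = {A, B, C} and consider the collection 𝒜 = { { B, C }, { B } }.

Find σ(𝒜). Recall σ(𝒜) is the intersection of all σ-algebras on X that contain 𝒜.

Seed the family with 𝒜 together with ∅ and X: { ∅, { B }, { B, C }, X }.
Iteration 1: +2 →
  { A }  = complement { B, C }
  { A, C }  = complement { B }
  |family| = 6
Iteration 2 adds 1:
  { A, B }  = { B } ∪ { A }
  |family| = 7
Iteration 3 adds 1:
  { C }  = complement { A, B }
  |family| = 8
Iteration 4 adds nothing — fixpoint reached.

Hence σ(𝒜) has 8 members: { ∅, { A }, { B }, { C }, { A, B }, { A, C }, { B, C }, X }.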